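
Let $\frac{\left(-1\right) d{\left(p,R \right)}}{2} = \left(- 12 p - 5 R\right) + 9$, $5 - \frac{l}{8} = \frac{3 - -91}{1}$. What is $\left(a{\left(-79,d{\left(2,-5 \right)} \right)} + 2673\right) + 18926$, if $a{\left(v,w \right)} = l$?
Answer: $20887$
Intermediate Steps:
$l = -712$ ($l = 40 - 8 \frac{3 - -91}{1} = 40 - 8 \left(3 + 91\right) 1 = 40 - 8 \cdot 94 \cdot 1 = 40 - 752 = -712$)
$d{\left(p,R \right)} = -18 + 10 R + 24 p$ ($d{\left(p,R \right)} = - 2 \left(\left(- 12 p - 5 R\right) + 9\right) = - 2 \left(9 - 12 p - 5 R\right) = -18 + 10 R + 24 p$)
$a{\left(v,w \right)} = -712$
$\left(a{\left(-79,d{\left(2,-5 \right)} \right)} + 2673\right) + 18926 = \left(-712 + 2673\right) + 18926 = 1961 + 18926 = 20887$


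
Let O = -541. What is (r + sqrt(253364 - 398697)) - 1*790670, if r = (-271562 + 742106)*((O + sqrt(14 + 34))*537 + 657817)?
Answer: 172830020530 + 1010728512*sqrt(3) + I*sqrt(145333) ≈ 1.7458e+11 + 381.23*I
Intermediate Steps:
r = 172830811200 + 1010728512*sqrt(3) (r = (-271562 + 742106)*((-541 + sqrt(14 + 34))*537 + 657817) = 470544*((-541 + sqrt(48))*537 + 657817) = 470544*((-541 + 4*sqrt(3))*537 + 657817) = 470544*((-290517 + 2148*sqrt(3)) + 657817) = 470544*(367300 + 2148*sqrt(3)) = 172830811200 + 1010728512*sqrt(3) ≈ 1.7458e+11)
(r + sqrt(253364 - 398697)) - 1*790670 = ((172830811200 + 1010728512*sqrt(3)) + sqrt(253364 - 398697)) - 1*790670 = ((172830811200 + 1010728512*sqrt(3)) + sqrt(-145333)) - 790670 = ((172830811200 + 1010728512*sqrt(3)) + I*sqrt(145333)) - 790670 = (172830811200 + 1010728512*sqrt(3) + I*sqrt(145333)) - 790670 = 172830020530 + 1010728512*sqrt(3) + I*sqrt(145333)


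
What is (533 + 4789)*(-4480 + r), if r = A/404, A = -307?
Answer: -4817014047/202 ≈ -2.3847e+7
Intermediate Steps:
r = -307/404 ≈ -0.75990
(533 + 4789)*(-4480 + r) = (533 + 4789)*(-4480 - 307/404) = 5322*(-1810227/404) = -4817014047/202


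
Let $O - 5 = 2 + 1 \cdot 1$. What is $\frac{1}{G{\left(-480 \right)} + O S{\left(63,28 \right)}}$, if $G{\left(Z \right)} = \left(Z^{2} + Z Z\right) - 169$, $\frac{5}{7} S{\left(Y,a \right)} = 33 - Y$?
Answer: $\frac{1}{460295} \approx 2.1725 \cdot 10^{-6}$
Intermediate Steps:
$S{\left(Y,a \right)} = \frac{231}{5} - \frac{7 Y}{5}$ ($S{\left(Y,a \right)} = \frac{7 \left(33 - Y\right)}{5} = \frac{231}{5} - \frac{7 Y}{5}$)
$G{\left(Z \right)} = -169 + 2 Z^{2}$ ($G{\left(Z \right)} = \left(Z^{2} + Z^{2}\right) - 169 = 2 Z^{2} - 169 = -169 + 2 Z^{2}$)
$O = 8$ ($O = 5 + \left(2 + 1 \cdot 1\right) = 5 + \left(2 + 1\right) = 5 + 3 = 8$)
$\frac{1}{G{\left(-480 \right)} + O S{\left(63,28 \right)}} = \frac{1}{\left(-169 + 2 \left(-480\right)^{2}\right) + 8 \left(\frac{231}{5} - \frac{441}{5}\right)} = \frac{1}{\left(-169 + 2 \cdot 230400\right) + 8 \left(\frac{231}{5} - \frac{441}{5}\right)} = \frac{1}{\left(-169 + 460800\right) + 8 \left(-42\right)} = \frac{1}{460631 - 336} = \frac{1}{460295}$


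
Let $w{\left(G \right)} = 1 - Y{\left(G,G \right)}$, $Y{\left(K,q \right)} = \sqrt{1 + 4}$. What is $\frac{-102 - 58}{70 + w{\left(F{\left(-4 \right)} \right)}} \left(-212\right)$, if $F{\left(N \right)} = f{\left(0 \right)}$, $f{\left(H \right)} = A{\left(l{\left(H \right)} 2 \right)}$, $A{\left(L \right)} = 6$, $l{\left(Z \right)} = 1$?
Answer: $\frac{602080}{1259} + \frac{8480 \sqrt{5}}{1259} \approx 493.28$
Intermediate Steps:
$Y{\left(K,q \right)} = \sqrt{5}$
$f{\left(H \right)} = 6$
$F{\left(N \right)} = 6$
$w{\left(G \right)} = 1 - \sqrt{5}$
$\frac{-102 - 58}{70 + w{\left(F{\left(-4 \right)} \right)}} \left(-212\right) = \frac{-102 - 58}{70 + \left(1 - \sqrt{5}\right)} \left(-212\right) = - \frac{160}{71 - \sqrt{5}} \left(-212\right) = \frac{33920}{71 - \sqrt{5}}$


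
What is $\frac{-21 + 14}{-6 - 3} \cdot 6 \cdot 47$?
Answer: $\frac{658}{3} \approx 219.33$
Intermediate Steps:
$\frac{-21 + 14}{-6 - 3} \cdot 6 \cdot 47 = - \frac{7}{-9} \cdot 6 \cdot 47 = \left(-7\right) \left(- \frac{1}{9}\right) 6 \cdot 47 = \frac{7}{9} \cdot 6 \cdot 47 = \frac{14}{3} \cdot 47 = \frac{658}{3}$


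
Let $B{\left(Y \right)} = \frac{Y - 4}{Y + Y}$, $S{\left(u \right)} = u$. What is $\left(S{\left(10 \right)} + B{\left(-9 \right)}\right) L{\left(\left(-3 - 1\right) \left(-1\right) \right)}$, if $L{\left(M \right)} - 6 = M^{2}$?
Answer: $\frac{2123}{9} \approx 235.89$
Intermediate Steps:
$L{\left(M \right)} = 6 + M^{2}$
$B{\left(Y \right)} = \frac{-4 + Y}{2 Y}$
$\left(S{\left(10 \right)} + B{\left(-9 \right)}\right) L{\left(\left(-3 - 1\right) \left(-1\right) \right)} = \left(10 + \frac{-4 - 9}{2 \left(-9\right)}\right) \left(6 + \left(\left(-3 - 1\right) \left(-1\right)\right)^{2}\right) = \left(10 + \frac{1}{2} \left(- \frac{1}{9}\right) \left(-13\right)\right) \left(6 + \left(\left(-4\right) \left(-1\right)\right)^{2}\right) = \left(10 + \frac{13}{18}\right) \left(6 + 4^{2}\right) = \frac{193 \left(6 + 16\right)}{18} = \frac{193}{18} \cdot 22 = \frac{2123}{9}$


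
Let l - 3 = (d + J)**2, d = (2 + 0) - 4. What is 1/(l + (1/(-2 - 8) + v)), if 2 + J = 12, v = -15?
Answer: 10/519 ≈ 0.019268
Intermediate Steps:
J = 10 (J = -2 + 12 = 10)
d = -2 (d = 2 - 4 = -2)
l = 67 (l = 3 + (-2 + 10)**2 = 3 + 8**2 = 3 + 64 = 67)
1/(l + (1/(-2 - 8) + v)) = 1/(67 + (1/(-2 - 8) - 15)) = 1/(67 + (1/(-10) - 15)) = 1/(67 + (-1/10*1 - 15)) = 1/(67 + (-1/10 - 15)) = 1/(67 - 151/10) = 1/(519/10) = 10/519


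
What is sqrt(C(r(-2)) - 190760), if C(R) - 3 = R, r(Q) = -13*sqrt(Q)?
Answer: sqrt(-190757 - 13*I*sqrt(2)) ≈ 0.021 - 436.76*I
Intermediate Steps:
C(R) = 3 + R
sqrt(C(r(-2)) - 190760) = sqrt((3 - 13*I*sqrt(2)) - 190760) = sqrt(-190757 - 13*I*sqrt(2))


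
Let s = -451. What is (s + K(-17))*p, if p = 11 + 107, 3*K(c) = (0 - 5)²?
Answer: -156704/3 ≈ -52235.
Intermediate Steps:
K(c) = 25/3 (K(c) = (0 - 5)²/3 = (⅓)*(-5)² = (⅓)*25 = 25/3)
p = 118
(s + K(-17))*p = (-451 + 25/3)*118 = -1328/3*118 = -156704/3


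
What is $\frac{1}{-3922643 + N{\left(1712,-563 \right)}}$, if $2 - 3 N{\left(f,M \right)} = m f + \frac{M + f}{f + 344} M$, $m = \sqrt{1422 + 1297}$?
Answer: $- \frac{49743297867400}{195108720024910760843} + \frac{7236856832 \sqrt{2719}}{195108720024910760843} \approx -2.5302 \cdot 10^{-7}$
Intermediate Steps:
$m = \sqrt{2719} \approx 52.144$
$N{\left(f,M \right)} = \frac{2}{3} - \frac{f \sqrt{2719}}{3} - \frac{M \left(M + f\right)}{3 \left(344 + f\right)}$ ($N{\left(f,M \right)} = \frac{2}{3} - \frac{\sqrt{2719} f + \frac{M + f}{f + 344} M}{3} = \frac{2}{3} - \frac{f \sqrt{2719} + \frac{M + f}{344 + f} M}{3} = \frac{2}{3} - \frac{f \sqrt{2719} + \frac{M \left(M + f\right)}{344 + f}}{3} = \frac{2}{3} - \left(\frac{f \sqrt{2719}}{3} + \frac{M \left(M + f\right)}{3 \left(344 + f\right)}\right) = \frac{2}{3} - \frac{f \sqrt{2719}}{3} - \frac{M \left(M + f\right)}{3 \left(344 + f\right)}$)
$\frac{1}{-3922643 + N{\left(1712,-563 \right)}} = \frac{1}{-3922643 + \frac{688 - \left(-563\right)^{2} + 2 \cdot 1712 - \left(-563\right) 1712 - \sqrt{2719} \cdot 1712^{2} - 588928 \sqrt{2719}}{3 \left(344 + 1712\right)}} = \frac{1}{-3922643 + \frac{688 - 316969 + 3424 + 963856 - \sqrt{2719} \cdot 2930944 - 588928 \sqrt{2719}}{3 \cdot 2056}} = \frac{1}{-3922643 + \frac{1}{3} \cdot \frac{1}{2056} \left(688 - 316969 + 3424 + 963856 - 2930944 \sqrt{2719} - 588928 \sqrt{2719}\right)} = \frac{1}{-3922643 + \frac{1}{3} \cdot \frac{1}{2056} \left(650999 - 3519872 \sqrt{2719}\right)} = \frac{1}{-3922643 + \left(\frac{650999}{6168} - \frac{1712 \sqrt{2719}}{3}\right)} = \frac{1}{- \frac{24194211025}{6168} - \frac{1712 \sqrt{2719}}{3}}$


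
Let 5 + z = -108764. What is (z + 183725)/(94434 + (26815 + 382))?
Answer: 74956/121631 ≈ 0.61626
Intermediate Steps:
z = -108769 (z = -5 - 108764 = -108769)
(z + 183725)/(94434 + (26815 + 382)) = (-108769 + 183725)/(94434 + (26815 + 382)) = 74956/(94434 + 27197) = 74956/121631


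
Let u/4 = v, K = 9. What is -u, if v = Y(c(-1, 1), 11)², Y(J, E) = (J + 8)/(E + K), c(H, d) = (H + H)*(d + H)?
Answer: -16/25 ≈ -0.64000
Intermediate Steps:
c(H, d) = 2*H*(H + d) (c(H, d) = (2*H)*(H + d) = 2*H*(H + d))
Y(J, E) = (8 + J)/(9 + E) (Y(J, E) = (J + 8)/(E + 9) = (8 + J)/(9 + E))
v = 4/25 (v = ((8 + 2*(-1)*(-1 + 1))/(9 + 11))² = ((8 + 2*(-1)*0)/20)² = ((8 + 0)/20)² = ((1/20)*8)² = (⅖)² = 4/25 ≈ 0.16000)
u = 16/25 (u = 4*(4/25) = 16/25 ≈ 0.64000)
-u = -1*16/25 = -16/25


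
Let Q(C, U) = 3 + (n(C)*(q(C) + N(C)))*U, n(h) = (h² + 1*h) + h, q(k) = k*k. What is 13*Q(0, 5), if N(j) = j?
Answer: 39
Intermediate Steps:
q(k) = k²
n(h) = h² + 2*h (n(h) = (h² + h) + h = (h + h²) + h = h² + 2*h)
Q(C, U) = 3 + C*U*(2 + C)*(C + C²) (Q(C, U) = 3 + ((C*(2 + C))*(C² + C))*U = 3 + ((C*(2 + C))*(C + C²))*U = 3 + (C*(2 + C)*(C + C²))*U = 3 + C*U*(2 + C)*(C + C²))
13*Q(0, 5) = 13*(3 + 5*0²*(2 + 0) + 5*0³*(2 + 0)) = 13*(3 + 5*0*2 + 5*0*2) = 13*(3 + 0 + 0) = 13*3 = 39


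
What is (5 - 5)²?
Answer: 0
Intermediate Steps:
(5 - 5)² = 0² = 0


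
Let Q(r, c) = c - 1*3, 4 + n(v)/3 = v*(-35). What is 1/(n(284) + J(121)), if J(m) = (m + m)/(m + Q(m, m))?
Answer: -239/7129606 ≈ -3.3522e-5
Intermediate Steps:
n(v) = -12 - 105*v (n(v) = -12 + 3*(v*(-35)) = -12 + 3*(-35*v) = -12 - 105*v)
Q(r, c) = -3 + c (Q(r, c) = c - 3 = -3 + c)
J(m) = 2*m/(-3 + 2*m) (J(m) = (m + m)/(m + (-3 + m)) = (2*m)/(-3 + 2*m) = 2*m/(-3 + 2*m))
1/(n(284) + J(121)) = 1/((-12 - 105*284) + 2*121/(-3 + 2*121)) = 1/((-12 - 29820) + 2*121/(-3 + 242)) = 1/(-29832 + 2*121/239) = 1/(-29832 + 2*121*(1/239)) = 1/(-29832 + 242/239) = 1/(-7129606/239) = -239/7129606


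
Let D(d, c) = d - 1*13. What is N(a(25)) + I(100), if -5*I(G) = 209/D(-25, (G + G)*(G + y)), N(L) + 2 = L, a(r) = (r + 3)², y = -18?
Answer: 7831/10 ≈ 783.10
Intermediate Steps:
a(r) = (3 + r)²
D(d, c) = -13 + d (D(d, c) = d - 13 = -13 + d)
N(L) = -2 + L
I(G) = 11/10 (I(G) = -209/(5*(-13 - 25)) = -209/(5*(-38)) = -209*(-1)/(5*38) = -⅕*(-11/2) = 11/10)
N(a(25)) + I(100) = (-2 + (3 + 25)²) + 11/10 = (-2 + 28²) + 11/10 = (-2 + 784) + 11/10 = 782 + 11/10 = 7831/10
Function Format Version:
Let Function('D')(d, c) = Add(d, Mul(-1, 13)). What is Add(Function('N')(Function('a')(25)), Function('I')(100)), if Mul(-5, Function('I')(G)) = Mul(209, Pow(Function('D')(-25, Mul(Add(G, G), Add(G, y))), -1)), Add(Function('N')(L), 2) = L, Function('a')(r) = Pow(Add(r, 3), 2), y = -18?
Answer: Rational(7831, 10) ≈ 783.10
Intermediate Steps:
Function('a')(r) = Pow(Add(3, r), 2)
Function('D')(d, c) = Add(-13, d) (Function('D')(d, c) = Add(d, -13) = Add(-13, d))
Function('N')(L) = Add(-2, L)
Function('I')(G) = Rational(11, 10) (Function('I')(G) = Mul(Rational(-1, 5), Mul(209, Pow(Add(-13, -25), -1))) = Mul(Rational(-1, 5), Mul(209, Pow(-38, -1))) = Mul(Rational(-1, 5), Mul(209, Rational(-1, 38))) = Mul(Rational(-1, 5), Rational(-11, 2)) = Rational(11, 10))
Add(Function('N')(Function('a')(25)), Function('I')(100)) = Add(Add(-2, Pow(Add(3, 25), 2)), Rational(11, 10)) = Add(Add(-2, Pow(28, 2)), Rational(11, 10)) = Add(Add(-2, 784), Rational(11, 10)) = Add(782, Rational(11, 10)) = Rational(7831, 10)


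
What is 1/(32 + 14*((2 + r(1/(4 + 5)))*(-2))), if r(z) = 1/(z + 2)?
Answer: -19/708 ≈ -0.026836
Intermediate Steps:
r(z) = 1/(2 + z)
1/(32 + 14*((2 + r(1/(4 + 5)))*(-2))) = 1/(32 + 14*((2 + 1/(2 + 1/(4 + 5)))*(-2))) = 1/(32 + 14*((2 + 1/(2 + 1/9))*(-2))) = 1/(32 + 14*((2 + 1/(2 + ⅑))*(-2))) = 1/(32 + 14*((2 + 1/(19/9))*(-2))) = 1/(32 + 14*((2 + 9/19)*(-2))) = 1/(32 + 14*((47/19)*(-2))) = 1/(32 + 14*(-94/19)) = 1/(32 - 1316/19) = 1/(-708/19) = -19/708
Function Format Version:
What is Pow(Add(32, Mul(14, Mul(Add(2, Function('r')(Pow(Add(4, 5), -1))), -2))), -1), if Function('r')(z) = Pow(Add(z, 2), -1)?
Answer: Rational(-19, 708) ≈ -0.026836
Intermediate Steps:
Function('r')(z) = Pow(Add(2, z), -1)
Pow(Add(32, Mul(14, Mul(Add(2, Function('r')(Pow(Add(4, 5), -1))), -2))), -1) = Pow(Add(32, Mul(14, Mul(Add(2, Pow(Add(2, Pow(Add(4, 5), -1)), -1)), -2))), -1) = Pow(Add(32, Mul(14, Mul(Add(2, Pow(Add(2, Pow(9, -1)), -1)), -2))), -1) = Pow(Add(32, Mul(14, Mul(Add(2, Pow(Add(2, Rational(1, 9)), -1)), -2))), -1) = Pow(Add(32, Mul(14, Mul(Add(2, Pow(Rational(19, 9), -1)), -2))), -1) = Pow(Add(32, Mul(14, Mul(Add(2, Rational(9, 19)), -2))), -1) = Pow(Add(32, Mul(14, Mul(Rational(47, 19), -2))), -1) = Pow(Add(32, Mul(14, Rational(-94, 19))), -1) = Pow(Add(32, Rational(-1316, 19)), -1) = Pow(Rational(-708, 19), -1) = Rational(-19, 708)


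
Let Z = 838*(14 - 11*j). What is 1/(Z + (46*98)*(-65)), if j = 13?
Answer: -1/401122 ≈ -2.4930e-6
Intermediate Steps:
Z = -108102 (Z = 838*(14 - 11*13) = 838*(14 - 143) = 838*(-129) = -108102)
1/(Z + (46*98)*(-65)) = 1/(-108102 + (46*98)*(-65)) = 1/(-108102 + 4508*(-65)) = 1/(-108102 - 293020) = 1/(-401122) = -1/401122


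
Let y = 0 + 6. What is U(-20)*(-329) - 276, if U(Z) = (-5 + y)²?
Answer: -605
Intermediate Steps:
y = 6
U(Z) = 1 (U(Z) = (-5 + 6)² = 1² = 1)
U(-20)*(-329) - 276 = 1*(-329) - 276 = -329 - 276 = -605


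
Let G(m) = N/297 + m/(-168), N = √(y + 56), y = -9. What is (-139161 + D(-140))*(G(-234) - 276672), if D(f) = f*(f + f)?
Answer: 774375575697/28 - 99961*√47/297 ≈ 2.7656e+10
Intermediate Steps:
N = √47 (N = √(-9 + 56) = √47 ≈ 6.8557)
D(f) = 2*f² (D(f) = f*(2*f) = 2*f²)
G(m) = -m/168 + √47/297 (G(m) = √47/297 + m/(-168) = √47*(1/297) + m*(-1/168) = √47/297 - m/168 = -m/168 + √47/297)
(-139161 + D(-140))*(G(-234) - 276672) = (-139161 + 2*(-140)²)*((-1/168*(-234) + √47/297) - 276672) = (-139161 + 2*19600)*((39/28 + √47/297) - 276672) = (-139161 + 39200)*(-7746777/28 + √47/297) = -99961*(-7746777/28 + √47/297) = 774375575697/28 - 99961*√47/297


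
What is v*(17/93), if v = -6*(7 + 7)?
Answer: -476/31 ≈ -15.355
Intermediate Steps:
v = -84 (v = -6*14 = -84)
v*(17/93) = -1428/93 = -84*17/93 = -476/31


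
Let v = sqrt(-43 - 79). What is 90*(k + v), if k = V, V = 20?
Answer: 1800 + 90*I*sqrt(122) ≈ 1800.0 + 994.08*I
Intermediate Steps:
k = 20
v = I*sqrt(122) (v = sqrt(-122) = I*sqrt(122) ≈ 11.045*I)
90*(k + v) = 90*(20 + I*sqrt(122)) = 1800 + 90*I*sqrt(122)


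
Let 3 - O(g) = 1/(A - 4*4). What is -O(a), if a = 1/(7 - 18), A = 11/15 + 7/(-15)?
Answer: -723/236 ≈ -3.0636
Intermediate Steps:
A = 4/15 (A = 11*(1/15) + 7*(-1/15) = 11/15 - 7/15 = 4/15 ≈ 0.26667)
a = -1/11 (a = 1/(-11) = -1/11 ≈ -0.090909)
O(g) = 723/236 (O(g) = 3 - 1/(4/15 - 4*4) = 3 - 1/(4/15 - 16) = 3 - 1/(-236/15) = 3 - 1*(-15/236) = 3 + 15/236 = 723/236)
-O(a) = -1*723/236 = -723/236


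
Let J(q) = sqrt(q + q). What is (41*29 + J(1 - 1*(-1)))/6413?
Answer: 1191/6413 ≈ 0.18572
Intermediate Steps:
J(q) = sqrt(2)*sqrt(q) (J(q) = sqrt(2*q) = sqrt(2)*sqrt(q))
(41*29 + J(1 - 1*(-1)))/6413 = (41*29 + sqrt(2)*sqrt(1 - 1*(-1)))/6413 = (1189 + sqrt(2)*sqrt(1 + 1))*(1/6413) = (1189 + sqrt(2)*sqrt(2))*(1/6413) = (1189 + 2)*(1/6413) = 1191*(1/6413) = 1191/6413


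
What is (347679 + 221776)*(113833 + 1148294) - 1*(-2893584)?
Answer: 718727424369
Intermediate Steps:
(347679 + 221776)*(113833 + 1148294) - 1*(-2893584) = 569455*1262127 + 2893584 = 718724530785 + 2893584 = 718727424369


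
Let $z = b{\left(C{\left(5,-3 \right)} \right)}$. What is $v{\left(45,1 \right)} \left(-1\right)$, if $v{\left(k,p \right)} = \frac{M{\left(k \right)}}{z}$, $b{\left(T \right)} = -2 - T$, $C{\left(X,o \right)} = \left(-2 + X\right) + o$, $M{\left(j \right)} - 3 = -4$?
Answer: $- \frac{1}{2} \approx -0.5$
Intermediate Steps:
$M{\left(j \right)} = -1$ ($M{\left(j \right)} = 3 - 4 = -1$)
$C{\left(X,o \right)} = -2 + X + o$
$z = -2$ ($z = -2 - \left(-2 + 5 - 3\right) = -2 - 0 = -2 + 0 = -2$)
$v{\left(k,p \right)} = \frac{1}{2}$ ($v{\left(k,p \right)} = - \frac{1}{-2} = \left(-1\right) \left(- \frac{1}{2}\right) = \frac{1}{2}$)
$v{\left(45,1 \right)} \left(-1\right) = \frac{1}{2} \left(-1\right) = - \frac{1}{2}$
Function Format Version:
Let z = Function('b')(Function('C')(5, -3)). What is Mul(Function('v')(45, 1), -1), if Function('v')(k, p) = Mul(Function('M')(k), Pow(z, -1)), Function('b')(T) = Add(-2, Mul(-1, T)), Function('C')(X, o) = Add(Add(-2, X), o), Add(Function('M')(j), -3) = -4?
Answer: Rational(-1, 2) ≈ -0.50000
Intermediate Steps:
Function('M')(j) = -1 (Function('M')(j) = Add(3, -4) = -1)
Function('C')(X, o) = Add(-2, X, o)
z = -2 (z = Add(-2, Mul(-1, Add(-2, 5, -3))) = Add(-2, Mul(-1, 0)) = Add(-2, 0) = -2)
Function('v')(k, p) = Rational(1, 2) (Function('v')(k, p) = Mul(-1, Pow(-2, -1)) = Mul(-1, Rational(-1, 2)) = Rational(1, 2))
Mul(Function('v')(45, 1), -1) = Mul(Rational(1, 2), -1) = Rational(-1, 2)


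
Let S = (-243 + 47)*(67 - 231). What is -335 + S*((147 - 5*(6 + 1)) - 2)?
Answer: 3535505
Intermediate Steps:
S = 32144 (S = -196*(-164) = 32144)
-335 + S*((147 - 5*(6 + 1)) - 2) = -335 + 32144*((147 - 5*(6 + 1)) - 2) = -335 + 32144*((147 - 5*7) - 2) = -335 + 32144*((147 - 35) - 2) = -335 + 32144*(112 - 2) = -335 + 32144*110 = -335 + 3535840 = 3535505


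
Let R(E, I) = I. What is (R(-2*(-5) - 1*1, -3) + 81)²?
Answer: 6084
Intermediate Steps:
(R(-2*(-5) - 1*1, -3) + 81)² = (-3 + 81)² = 78² = 6084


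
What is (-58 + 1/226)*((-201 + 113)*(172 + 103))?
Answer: 158594700/113 ≈ 1.4035e+6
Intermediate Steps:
(-58 + 1/226)*((-201 + 113)*(172 + 103)) = (-58 + 1/226)*(-88*275) = -13107/226*(-24200) = 158594700/113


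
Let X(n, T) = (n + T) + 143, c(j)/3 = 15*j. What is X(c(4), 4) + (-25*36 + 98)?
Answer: -475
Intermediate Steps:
c(j) = 45*j (c(j) = 3*(15*j) = 45*j)
X(n, T) = 143 + T + n (X(n, T) = (T + n) + 143 = 143 + T + n)
X(c(4), 4) + (-25*36 + 98) = (143 + 4 + 45*4) + (-25*36 + 98) = (143 + 4 + 180) + (-900 + 98) = 327 - 802 = -475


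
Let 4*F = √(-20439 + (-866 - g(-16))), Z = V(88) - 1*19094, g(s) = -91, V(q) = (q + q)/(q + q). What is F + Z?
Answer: -19093 + I*√21214/4 ≈ -19093.0 + 36.413*I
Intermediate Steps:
V(q) = 1 (V(q) = (2*q)/((2*q)) = (2*q)*(1/(2*q)) = 1)
Z = -19093 (Z = 1 - 1*19094 = 1 - 19094 = -19093)
F = I*√21214/4 (F = √(-20439 + (-866 - 1*(-91)))/4 = √(-20439 + (-866 + 91))/4 = √(-20439 - 775)/4 = √(-21214)/4 = (I*√21214)/4 = I*√21214/4 ≈ 36.413*I)
F + Z = I*√21214/4 - 19093 = -19093 + I*√21214/4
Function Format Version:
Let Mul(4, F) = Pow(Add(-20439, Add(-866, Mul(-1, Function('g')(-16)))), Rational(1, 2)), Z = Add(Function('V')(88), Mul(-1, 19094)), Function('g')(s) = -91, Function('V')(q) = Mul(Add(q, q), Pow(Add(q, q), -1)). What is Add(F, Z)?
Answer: Add(-19093, Mul(Rational(1, 4), I, Pow(21214, Rational(1, 2)))) ≈ Add(-19093., Mul(36.413, I))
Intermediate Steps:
Function('V')(q) = 1 (Function('V')(q) = Mul(Mul(2, q), Pow(Mul(2, q), -1)) = Mul(Mul(2, q), Mul(Rational(1, 2), Pow(q, -1))) = 1)
Z = -19093 (Z = Add(1, Mul(-1, 19094)) = Add(1, -19094) = -19093)
F = Mul(Rational(1, 4), I, Pow(21214, Rational(1, 2))) (F = Mul(Rational(1, 4), Pow(Add(-20439, Add(-866, Mul(-1, -91))), Rational(1, 2))) = Mul(Rational(1, 4), Pow(Add(-20439, Add(-866, 91)), Rational(1, 2))) = Mul(Rational(1, 4), Pow(Add(-20439, -775), Rational(1, 2))) = Mul(Rational(1, 4), Pow(-21214, Rational(1, 2))) = Mul(Rational(1, 4), Mul(I, Pow(21214, Rational(1, 2)))) = Mul(Rational(1, 4), I, Pow(21214, Rational(1, 2))) ≈ Mul(36.413, I))
Add(F, Z) = Add(Mul(Rational(1, 4), I, Pow(21214, Rational(1, 2))), -19093) = Add(-19093, Mul(Rational(1, 4), I, Pow(21214, Rational(1, 2))))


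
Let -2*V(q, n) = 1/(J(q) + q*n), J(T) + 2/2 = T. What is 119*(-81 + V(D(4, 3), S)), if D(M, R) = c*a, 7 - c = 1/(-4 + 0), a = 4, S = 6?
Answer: -3894275/404 ≈ -9639.3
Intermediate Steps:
J(T) = -1 + T
c = 29/4 (c = 7 - 1/(-4 + 0) = 7 - 1/(-4) = 7 - 1*(-¼) = 7 + ¼ = 29/4 ≈ 7.2500)
D(M, R) = 29 (D(M, R) = (29/4)*4 = 29)
V(q, n) = -1/(2*(-1 + q + n*q)) (V(q, n) = -1/(2*((-1 + q) + q*n)) = -1/(2*((-1 + q) + n*q)) = -1/(2*(-1 + q + n*q)))
119*(-81 + V(D(4, 3), S)) = 119*(-81 - 1/(-2 + 2*29 + 2*6*29)) = 119*(-81 - 1/(-2 + 58 + 348)) = 119*(-81 - 1/404) = 119*(-32725/404) = -3894275/404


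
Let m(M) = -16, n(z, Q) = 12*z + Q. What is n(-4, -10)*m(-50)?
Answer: 928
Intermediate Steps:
n(z, Q) = Q + 12*z
n(-4, -10)*m(-50) = (-10 + 12*(-4))*(-16) = (-10 - 48)*(-16) = -58*(-16) = 928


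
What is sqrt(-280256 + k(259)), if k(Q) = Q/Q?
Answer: I*sqrt(280255) ≈ 529.39*I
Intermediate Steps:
k(Q) = 1
sqrt(-280256 + k(259)) = sqrt(-280256 + 1) = sqrt(-280255) = I*sqrt(280255)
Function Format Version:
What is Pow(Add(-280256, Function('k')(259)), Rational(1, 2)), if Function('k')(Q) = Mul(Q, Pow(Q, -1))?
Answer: Mul(I, Pow(280255, Rational(1, 2))) ≈ Mul(529.39, I)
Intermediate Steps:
Function('k')(Q) = 1
Pow(Add(-280256, Function('k')(259)), Rational(1, 2)) = Pow(Add(-280256, 1), Rational(1, 2)) = Pow(-280255, Rational(1, 2)) = Mul(I, Pow(280255, Rational(1, 2)))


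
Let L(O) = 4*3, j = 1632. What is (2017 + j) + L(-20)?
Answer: 3661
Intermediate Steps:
L(O) = 12
(2017 + j) + L(-20) = (2017 + 1632) + 12 = 3649 + 12 = 3661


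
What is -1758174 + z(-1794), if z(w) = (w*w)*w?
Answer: -5775632358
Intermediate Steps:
z(w) = w³ (z(w) = w²*w = w³)
-1758174 + z(-1794) = -1758174 + (-1794)³ = -1758174 - 5773874184 = -5775632358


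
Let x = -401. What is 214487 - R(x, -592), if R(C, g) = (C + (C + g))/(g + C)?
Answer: 212984197/993 ≈ 2.1449e+5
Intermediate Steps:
R(C, g) = (g + 2*C)/(C + g)
214487 - R(x, -592) = 214487 - (-592 + 2*(-401))/(-401 - 592) = 214487 - (-592 - 802)/(-993) = 214487 - (-1)*(-1394)/993 = 214487 - 1*1394/993 = 214487 - 1394/993 = 212984197/993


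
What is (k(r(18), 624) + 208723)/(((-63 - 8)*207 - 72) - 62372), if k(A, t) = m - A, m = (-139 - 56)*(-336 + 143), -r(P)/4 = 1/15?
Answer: -3695374/1157115 ≈ -3.1936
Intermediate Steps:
r(P) = -4/15
m = 37635 (m = -195*(-193) = 37635)
k(A, t) = 37635 - A
(k(r(18), 624) + 208723)/(((-63 - 8)*207 - 72) - 62372) = ((37635 - 1*(-4/15)) + 208723)/(((-63 - 8)*207 - 72) - 62372) = ((37635 + 4/15) + 208723)/((-71*207 - 72) - 62372) = (564529/15 + 208723)/((-14697 - 72) - 62372) = 3695374/(15*(-14769 - 62372)) = (3695374/15)/(-77141) = (3695374/15)*(-1/77141) = -3695374/1157115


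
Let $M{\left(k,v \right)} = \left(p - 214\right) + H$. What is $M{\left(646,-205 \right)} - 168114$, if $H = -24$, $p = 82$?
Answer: $-168270$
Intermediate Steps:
$M{\left(k,v \right)} = -156$ ($M{\left(k,v \right)} = \left(82 - 214\right) - 24 = -132 - 24 = -156$)
$M{\left(646,-205 \right)} - 168114 = -156 - 168114 = -168270$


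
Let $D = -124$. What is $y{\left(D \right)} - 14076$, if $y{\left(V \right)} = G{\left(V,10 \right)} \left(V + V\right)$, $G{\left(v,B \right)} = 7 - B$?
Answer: $-13332$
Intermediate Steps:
$y{\left(V \right)} = - 6 V$ ($y{\left(V \right)} = \left(7 - 10\right) \left(V + V\right) = \left(7 - 10\right) 2 V = - 3 \cdot 2 V = - 6 V$)
$y{\left(D \right)} - 14076 = \left(-6\right) \left(-124\right) - 14076 = 744 - 14076 = -13332$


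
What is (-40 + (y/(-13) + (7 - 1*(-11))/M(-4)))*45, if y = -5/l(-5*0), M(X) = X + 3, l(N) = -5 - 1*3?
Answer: -271665/104 ≈ -2612.2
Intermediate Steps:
l(N) = -8 (l(N) = -5 - 3 = -8)
M(X) = 3 + X
y = 5/8 (y = -5/(-8) = -5*(-⅛) = 5/8 ≈ 0.62500)
(-40 + (y/(-13) + (7 - 1*(-11))/M(-4)))*45 = (-40 + ((5/8)/(-13) + (7 - 1*(-11))/(3 - 4)))*45 = (-40 + ((5/8)*(-1/13) + (7 + 11)/(-1)))*45 = (-40 + (-5/104 + 18*(-1)))*45 = (-40 + (-5/104 - 18))*45 = (-40 - 1877/104)*45 = -6037/104*45 = -271665/104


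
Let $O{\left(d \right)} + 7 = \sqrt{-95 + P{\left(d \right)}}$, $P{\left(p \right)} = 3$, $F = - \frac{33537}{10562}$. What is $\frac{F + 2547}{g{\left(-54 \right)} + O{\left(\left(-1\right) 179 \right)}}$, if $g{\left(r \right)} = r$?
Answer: $- \frac{546313499}{13424302} - \frac{8955959 i \sqrt{23}}{6712151} \approx -40.696 - 6.399 i$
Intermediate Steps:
$F = - \frac{33537}{10562}$ ($F = \left(-33537\right) \frac{1}{10562} = - \frac{33537}{10562} \approx -3.1753$)
$O{\left(d \right)} = -7 + 2 i \sqrt{23}$ ($O{\left(d \right)} = -7 + \sqrt{-95 + 3} = -7 + \sqrt{-92} = -7 + 2 i \sqrt{23}$)
$\frac{F + 2547}{g{\left(-54 \right)} + O{\left(\left(-1\right) 179 \right)}} = \frac{- \frac{33537}{10562} + 2547}{-54 - \left(7 - 2 i \sqrt{23}\right)} = \frac{26867877}{10562 \left(-61 + 2 i \sqrt{23}\right)}$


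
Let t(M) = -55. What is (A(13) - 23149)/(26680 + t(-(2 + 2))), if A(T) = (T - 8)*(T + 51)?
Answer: -22829/26625 ≈ -0.85743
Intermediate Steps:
A(T) = (-8 + T)*(51 + T)
(A(13) - 23149)/(26680 + t(-(2 + 2))) = ((-408 + 13² + 43*13) - 23149)/(26680 - 55) = ((-408 + 169 + 559) - 23149)/26625 = (320 - 23149)*(1/26625) = -22829*1/26625 = -22829/26625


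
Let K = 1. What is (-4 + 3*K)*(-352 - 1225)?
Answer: 1577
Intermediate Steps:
(-4 + 3*K)*(-352 - 1225) = (-4 + 3*1)*(-352 - 1225) = (-4 + 3)*(-1577) = -1*(-1577) = 1577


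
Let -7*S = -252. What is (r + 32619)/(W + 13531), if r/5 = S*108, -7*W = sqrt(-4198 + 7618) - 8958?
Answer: 1079443365/307100063 + 312354*sqrt(95)/1535500315 ≈ 3.5169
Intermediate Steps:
S = 36 (S = -1/7*(-252) = 36)
W = 8958/7 - 6*sqrt(95)/7 (W = -(sqrt(-4198 + 7618) - 8958)/7 = -(sqrt(3420) - 8958)/7 = -(6*sqrt(95) - 8958)/7 = -(-8958 + 6*sqrt(95))/7 = 8958/7 - 6*sqrt(95)/7 ≈ 1271.4)
r = 19440 (r = 5*(36*108) = 5*3888 = 19440)
(r + 32619)/(W + 13531) = (19440 + 32619)/((8958/7 - 6*sqrt(95)/7) + 13531) = 52059/(103675/7 - 6*sqrt(95)/7)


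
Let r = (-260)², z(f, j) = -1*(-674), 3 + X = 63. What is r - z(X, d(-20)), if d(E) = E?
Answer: 66926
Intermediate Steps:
X = 60 (X = -3 + 63 = 60)
z(f, j) = 674
r = 67600
r - z(X, d(-20)) = 67600 - 1*674 = 67600 - 674 = 66926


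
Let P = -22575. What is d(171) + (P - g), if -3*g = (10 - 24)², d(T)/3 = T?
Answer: -65990/3 ≈ -21997.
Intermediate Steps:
d(T) = 3*T
g = -196/3 (g = -(10 - 24)²/3 = -⅓*(-14)² = -⅓*196 = -196/3 ≈ -65.333)
d(171) + (P - g) = 3*171 + (-22575 - 1*(-196/3)) = 513 + (-22575 + 196/3) = 513 - 67529/3 = -65990/3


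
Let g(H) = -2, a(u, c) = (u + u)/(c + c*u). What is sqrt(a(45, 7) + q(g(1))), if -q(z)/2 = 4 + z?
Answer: I*sqrt(96439)/161 ≈ 1.9289*I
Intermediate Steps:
a(u, c) = 2*u/(c + c*u) (a(u, c) = (2*u)/(c + c*u) = 2*u/(c + c*u))
q(z) = -8 - 2*z (q(z) = -2*(4 + z) = -8 - 2*z)
sqrt(a(45, 7) + q(g(1))) = sqrt(2*45/(7*(1 + 45)) + (-8 - 2*(-2))) = sqrt(2*45*(1/7)/46 + (-8 + 4)) = sqrt(2*45*(1/7)*(1/46) - 4) = sqrt(45/161 - 4) = sqrt(-599/161) = I*sqrt(96439)/161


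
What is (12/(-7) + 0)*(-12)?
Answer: 144/7 ≈ 20.571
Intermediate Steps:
(12/(-7) + 0)*(-12) = (12*(-⅐) + 0)*(-12) = (-12/7 + 0)*(-12) = -12/7*(-12) = 144/7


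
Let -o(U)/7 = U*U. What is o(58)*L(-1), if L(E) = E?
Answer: 23548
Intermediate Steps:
o(U) = -7*U**2 (o(U) = -7*U*U = -7*U**2)
o(58)*L(-1) = -7*58**2*(-1) = -7*3364*(-1) = -23548*(-1) = 23548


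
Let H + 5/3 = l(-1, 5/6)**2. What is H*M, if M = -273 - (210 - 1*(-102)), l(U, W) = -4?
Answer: -8385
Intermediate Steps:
H = 43/3 (H = -5/3 + (-4)**2 = -5/3 + 16 = 43/3 ≈ 14.333)
M = -585 (M = -273 - (210 + 102) = -273 - 1*312 = -273 - 312 = -585)
H*M = (43/3)*(-585) = -8385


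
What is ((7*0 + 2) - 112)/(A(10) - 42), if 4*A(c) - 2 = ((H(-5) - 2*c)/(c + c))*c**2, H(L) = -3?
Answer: 440/281 ≈ 1.5658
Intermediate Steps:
A(c) = 1/2 + c*(-3 - 2*c)/8 (A(c) = 1/2 + (((-3 - 2*c)/(c + c))*c**2)/4 = 1/2 + (((-3 - 2*c)/((2*c)))*c**2)/4 = 1/2 + (((-3 - 2*c)*(1/(2*c)))*c**2)/4 = 1/2 + (((-3 - 2*c)/(2*c))*c**2)/4 = 1/2 + (c*(-3 - 2*c)/2)/4 = 1/2 + c*(-3 - 2*c)/8)
((7*0 + 2) - 112)/(A(10) - 42) = ((7*0 + 2) - 112)/((1/2 - 3/8*10 - 1/4*10**2) - 42) = ((0 + 2) - 112)/((1/2 - 15/4 - 1/4*100) - 42) = (2 - 112)/((1/2 - 15/4 - 25) - 42) = -110/(-113/4 - 42) = -110/(-281/4) = -110*(-4/281) = 440/281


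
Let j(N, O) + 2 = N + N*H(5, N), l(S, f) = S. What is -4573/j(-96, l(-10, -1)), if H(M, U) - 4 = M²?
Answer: 4573/2882 ≈ 1.5867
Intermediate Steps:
H(M, U) = 4 + M²
j(N, O) = -2 + 30*N (j(N, O) = -2 + (N + N*(4 + 5²)) = -2 + (N + N*(4 + 25)) = -2 + (N + N*29) = -2 + (N + 29*N) = -2 + 30*N)
-4573/j(-96, l(-10, -1)) = -4573/(-2 + 30*(-96)) = -4573/(-2 - 2880) = -4573/(-2882) = -4573*(-1/2882) = 4573/2882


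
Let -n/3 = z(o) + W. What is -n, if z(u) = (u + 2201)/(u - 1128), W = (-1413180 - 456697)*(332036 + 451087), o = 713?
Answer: -1823107888918137/415 ≈ -4.3930e+12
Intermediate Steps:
W = -1464343685871 (W = -1869877*783123 = -1464343685871)
z(u) = (2201 + u)/(-1128 + u)
n = 1823107888918137/415 (n = -3*((2201 + 713)/(-1128 + 713) - 1464343685871) = -3*(2914/(-415) - 1464343685871) = -3*(-1/415*2914 - 1464343685871) = -3*(-2914/415 - 1464343685871) = -3*(-607702629639379/415) = 1823107888918137/415 ≈ 4.3930e+12)
-n = -1*1823107888918137/415 = -1823107888918137/415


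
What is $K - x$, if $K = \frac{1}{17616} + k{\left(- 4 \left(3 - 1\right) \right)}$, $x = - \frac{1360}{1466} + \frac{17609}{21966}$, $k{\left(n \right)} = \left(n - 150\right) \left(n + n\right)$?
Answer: $\frac{39837170395275}{15757588336} \approx 2528.1$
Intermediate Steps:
$k{\left(n \right)} = 2 n \left(-150 + n\right)$ ($k{\left(n \right)} = \left(-150 + n\right) 2 n = 2 n \left(-150 + n\right)$)
$x = - \frac{2029483}{16101078}$ ($x = \left(-1360\right) \frac{1}{1466} + 17609 \cdot \frac{1}{21966} = - \frac{680}{733} + \frac{17609}{21966} = - \frac{2029483}{16101078} \approx -0.12605$)
$K = \frac{44533249}{17616}$ ($K = \frac{1}{17616} + 2 \left(- 4 \left(3 - 1\right)\right) \left(-150 - 4 \left(3 - 1\right)\right) = \frac{1}{17616} + 2 \left(\left(-4\right) 2\right) \left(-150 - 8\right) = \frac{1}{17616} + 2 \left(-8\right) \left(-150 - 8\right) = \frac{1}{17616} + 2 \left(-8\right) \left(-158\right) = \frac{1}{17616} + 2528 = \frac{44533249}{17616} \approx 2528.0$)
$K - x = \frac{44533249}{17616} - - \frac{2029483}{16101078} = \frac{44533249}{17616} + \frac{2029483}{16101078} = \frac{39837170395275}{15757588336}$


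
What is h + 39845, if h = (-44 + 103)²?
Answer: 43326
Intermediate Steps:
h = 3481 (h = 59² = 3481)
h + 39845 = 3481 + 39845 = 43326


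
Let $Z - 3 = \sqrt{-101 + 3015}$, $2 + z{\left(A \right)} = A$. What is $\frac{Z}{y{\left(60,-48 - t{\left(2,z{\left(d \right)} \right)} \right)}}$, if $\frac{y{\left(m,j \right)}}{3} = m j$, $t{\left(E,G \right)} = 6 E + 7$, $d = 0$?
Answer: $- \frac{1}{4020} - \frac{\sqrt{2914}}{12060} \approx -0.0047248$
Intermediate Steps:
$z{\left(A \right)} = -2 + A$
$t{\left(E,G \right)} = 7 + 6 E$
$Z = 3 + \sqrt{2914}$ ($Z = 3 + \sqrt{-101 + 3015} = 3 + \sqrt{2914} \approx 56.982$)
$y{\left(m,j \right)} = 3 j m$ ($y{\left(m,j \right)} = 3 m j = 3 j m$)
$\frac{Z}{y{\left(60,-48 - t{\left(2,z{\left(d \right)} \right)} \right)}} = \frac{3 + \sqrt{2914}}{3 \left(-48 - \left(7 + 6 \cdot 2\right)\right) 60} = \frac{3 + \sqrt{2914}}{3 \left(-48 - \left(7 + 12\right)\right) 60} = \frac{3 + \sqrt{2914}}{3 \left(-48 - 19\right) 60} = \frac{3 + \sqrt{2914}}{3 \left(-67\right) 60} = \frac{3 + \sqrt{2914}}{-12060} = \left(3 + \sqrt{2914}\right) \left(- \frac{1}{12060}\right) = - \frac{1}{4020} - \frac{\sqrt{2914}}{12060}$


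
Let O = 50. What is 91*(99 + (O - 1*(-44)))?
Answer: 17563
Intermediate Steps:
91*(99 + (O - 1*(-44))) = 91*(99 + (50 - 1*(-44))) = 91*(99 + (50 + 44)) = 91*(99 + 94) = 91*193 = 17563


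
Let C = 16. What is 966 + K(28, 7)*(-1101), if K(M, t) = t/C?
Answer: 7749/16 ≈ 484.31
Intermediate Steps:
K(M, t) = t/16
966 + K(28, 7)*(-1101) = 966 + ((1/16)*7)*(-1101) = 966 + (7/16)*(-1101) = 966 - 7707/16 = 7749/16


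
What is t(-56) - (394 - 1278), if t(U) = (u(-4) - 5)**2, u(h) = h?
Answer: 965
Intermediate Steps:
t(U) = 81 (t(U) = (-4 - 5)**2 = (-9)**2 = 81)
t(-56) - (394 - 1278) = 81 - (394 - 1278) = 81 - 1*(-884) = 81 + 884 = 965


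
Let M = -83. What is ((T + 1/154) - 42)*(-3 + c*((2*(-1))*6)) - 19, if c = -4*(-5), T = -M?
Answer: -1537471/154 ≈ -9983.6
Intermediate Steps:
T = 83 (T = -1*(-83) = 83)
c = 20
((T + 1/154) - 42)*(-3 + c*((2*(-1))*6)) - 19 = ((83 + 1/154) - 42)*(-3 + 20*((2*(-1))*6)) - 19 = ((83 + 1/154) - 42)*(-3 + 20*(-2*6)) - 19 = (12783/154 - 42)*(-3 + 20*(-12)) - 19 = 6315*(-3 - 240)/154 - 19 = (6315/154)*(-243) - 19 = -1534545/154 - 19 = -1537471/154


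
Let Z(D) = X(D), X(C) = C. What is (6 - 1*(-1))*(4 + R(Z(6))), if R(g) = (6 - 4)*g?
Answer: 112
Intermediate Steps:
Z(D) = D
R(g) = 2*g
(6 - 1*(-1))*(4 + R(Z(6))) = (6 - 1*(-1))*(4 + 2*6) = (6 + 1)*(4 + 12) = 7*16 = 112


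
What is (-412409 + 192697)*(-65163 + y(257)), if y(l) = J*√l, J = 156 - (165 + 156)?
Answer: 14317093056 + 36252480*√257 ≈ 1.4898e+10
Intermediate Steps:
J = -165 (J = 156 - 1*321 = 156 - 321 = -165)
y(l) = -165*√l
(-412409 + 192697)*(-65163 + y(257)) = (-412409 + 192697)*(-65163 - 165*√257) = -219712*(-65163 - 165*√257) = 14317093056 + 36252480*√257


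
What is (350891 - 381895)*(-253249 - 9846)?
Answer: 8156997380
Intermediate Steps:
(350891 - 381895)*(-253249 - 9846) = -31004*(-263095) = 8156997380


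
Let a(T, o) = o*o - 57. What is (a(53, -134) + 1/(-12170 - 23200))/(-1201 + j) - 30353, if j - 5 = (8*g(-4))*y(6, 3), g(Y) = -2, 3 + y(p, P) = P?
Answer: -1284641477189/42302520 ≈ -30368.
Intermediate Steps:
y(p, P) = -3 + P
a(T, o) = -57 + o**2 (a(T, o) = o**2 - 57 = -57 + o**2)
j = 5 (j = 5 + (8*(-2))*(-3 + 3) = 5 - 16*0 = 5 + 0 = 5)
(a(53, -134) + 1/(-12170 - 23200))/(-1201 + j) - 30353 = ((-57 + (-134)**2) + 1/(-12170 - 23200))/(-1201 + 5) - 30353 = ((-57 + 17956) + 1/(-35370))/(-1196) - 30353 = (17899 - 1/35370)*(-1/1196) - 30353 = (633087629/35370)*(-1/1196) - 30353 = -633087629/42302520 - 30353 = -1284641477189/42302520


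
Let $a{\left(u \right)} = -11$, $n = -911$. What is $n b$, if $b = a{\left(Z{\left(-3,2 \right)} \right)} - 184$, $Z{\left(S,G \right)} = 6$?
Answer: $177645$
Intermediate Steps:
$b = -195$ ($b = -11 - 184 = -195$)
$n b = \left(-911\right) \left(-195\right) = 177645$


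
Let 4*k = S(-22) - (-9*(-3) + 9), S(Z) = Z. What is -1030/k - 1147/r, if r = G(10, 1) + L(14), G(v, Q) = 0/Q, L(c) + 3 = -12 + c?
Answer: 35323/29 ≈ 1218.0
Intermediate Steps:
L(c) = -15 + c (L(c) = -3 + (-12 + c) = -15 + c)
G(v, Q) = 0
k = -29/2 (k = (-22 - (-9*(-3) + 9))/4 = (-22 - (27 + 9))/4 = (-22 - 1*36)/4 = (-22 - 36)/4 = (¼)*(-58) = -29/2 ≈ -14.500)
r = -1 (r = 0 + (-15 + 14) = 0 - 1 = -1)
-1030/k - 1147/r = -1030/(-29/2) - 1147/(-1) = -1030*(-2/29) - 1147*(-1) = 2060/29 + 1147 = 35323/29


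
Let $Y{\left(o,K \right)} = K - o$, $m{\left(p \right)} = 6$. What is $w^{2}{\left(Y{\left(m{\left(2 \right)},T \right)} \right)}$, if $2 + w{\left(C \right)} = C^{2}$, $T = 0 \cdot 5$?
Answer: $1156$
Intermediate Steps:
$T = 0$
$w{\left(C \right)} = -2 + C^{2}$
$w^{2}{\left(Y{\left(m{\left(2 \right)},T \right)} \right)} = \left(-2 + \left(0 - 6\right)^{2}\right)^{2} = \left(-2 + \left(-6\right)^{2}\right)^{2} = \left(-2 + 36\right)^{2} = 34^{2} = 1156$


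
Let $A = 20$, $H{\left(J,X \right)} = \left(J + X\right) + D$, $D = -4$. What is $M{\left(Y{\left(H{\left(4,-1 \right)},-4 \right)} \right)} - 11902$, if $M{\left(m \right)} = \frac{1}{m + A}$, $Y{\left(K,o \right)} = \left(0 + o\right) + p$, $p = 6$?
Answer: $- \frac{261843}{22} \approx -11902.0$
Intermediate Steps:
$H{\left(J,X \right)} = -4 + J + X$ ($H{\left(J,X \right)} = \left(J + X\right) - 4 = -4 + J + X$)
$Y{\left(K,o \right)} = 6 + o$ ($Y{\left(K,o \right)} = \left(0 + o\right) + 6 = o + 6 = 6 + o$)
$M{\left(m \right)} = \frac{1}{20 + m}$ ($M{\left(m \right)} = \frac{1}{m + 20} = \frac{1}{20 + m}$)
$M{\left(Y{\left(H{\left(4,-1 \right)},-4 \right)} \right)} - 11902 = \frac{1}{20 + \left(6 - 4\right)} - 11902 = \frac{1}{20 + 2} - 11902 = \frac{1}{22} - 11902 = - \frac{261843}{22}$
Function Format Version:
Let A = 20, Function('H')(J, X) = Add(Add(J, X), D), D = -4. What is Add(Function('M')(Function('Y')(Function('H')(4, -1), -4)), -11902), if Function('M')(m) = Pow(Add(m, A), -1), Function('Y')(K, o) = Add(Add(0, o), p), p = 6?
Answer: Rational(-261843, 22) ≈ -11902.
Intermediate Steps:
Function('H')(J, X) = Add(-4, J, X) (Function('H')(J, X) = Add(Add(J, X), -4) = Add(-4, J, X))
Function('Y')(K, o) = Add(6, o) (Function('Y')(K, o) = Add(Add(0, o), 6) = Add(o, 6) = Add(6, o))
Function('M')(m) = Pow(Add(20, m), -1) (Function('M')(m) = Pow(Add(m, 20), -1) = Pow(Add(20, m), -1))
Add(Function('M')(Function('Y')(Function('H')(4, -1), -4)), -11902) = Add(Pow(Add(20, Add(6, -4)), -1), -11902) = Add(Pow(Add(20, 2), -1), -11902) = Add(Pow(22, -1), -11902) = Add(Rational(1, 22), -11902) = Rational(-261843, 22)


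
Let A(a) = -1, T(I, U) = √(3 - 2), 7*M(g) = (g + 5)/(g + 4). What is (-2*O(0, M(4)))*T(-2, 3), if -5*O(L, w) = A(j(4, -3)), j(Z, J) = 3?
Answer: -⅖ ≈ -0.40000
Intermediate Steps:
M(g) = (5 + g)/(7*(4 + g)) (M(g) = ((g + 5)/(g + 4))/7 = ((5 + g)/(4 + g))/7 = (5 + g)/(7*(4 + g)))
T(I, U) = 1 (T(I, U) = √1 = 1)
O(L, w) = ⅕ (O(L, w) = -⅕*(-1) = ⅕)
(-2*O(0, M(4)))*T(-2, 3) = -2*⅕*1 = -⅖*1 = -⅖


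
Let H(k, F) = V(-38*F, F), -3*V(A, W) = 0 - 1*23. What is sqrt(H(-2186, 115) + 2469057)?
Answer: sqrt(22221582)/3 ≈ 1571.3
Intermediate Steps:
V(A, W) = 23/3 (V(A, W) = -(0 - 1*23)/3 = -(0 - 23)/3 = -1/3*(-23) = 23/3)
H(k, F) = 23/3
sqrt(H(-2186, 115) + 2469057) = sqrt(23/3 + 2469057) = sqrt(7407194/3) = sqrt(22221582)/3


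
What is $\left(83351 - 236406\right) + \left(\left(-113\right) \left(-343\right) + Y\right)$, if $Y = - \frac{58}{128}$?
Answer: $- \frac{7314973}{64} \approx -1.143 \cdot 10^{5}$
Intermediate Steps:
$Y = - \frac{29}{64}$ ($Y = \left(-58\right) \frac{1}{128} = - \frac{29}{64} \approx -0.45313$)
$\left(83351 - 236406\right) + \left(\left(-113\right) \left(-343\right) + Y\right) = \left(83351 - 236406\right) - - \frac{2480547}{64} = \left(83351 - 236406\right) + \left(38759 - \frac{29}{64}\right) = -153055 + \frac{2480547}{64} = - \frac{7314973}{64}$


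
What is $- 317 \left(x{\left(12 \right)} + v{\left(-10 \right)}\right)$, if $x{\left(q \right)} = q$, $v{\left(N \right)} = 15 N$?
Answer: $43746$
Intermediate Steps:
$- 317 \left(x{\left(12 \right)} + v{\left(-10 \right)}\right) = - 317 \left(12 + 15 \left(-10\right)\right) = - 317 \left(12 - 150\right) = \left(-317\right) \left(-138\right) = 43746$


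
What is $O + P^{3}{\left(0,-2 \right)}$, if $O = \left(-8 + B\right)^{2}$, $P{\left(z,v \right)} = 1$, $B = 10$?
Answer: $5$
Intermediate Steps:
$O = 4$ ($O = \left(-8 + 10\right)^{2} = 2^{2} = 4$)
$O + P^{3}{\left(0,-2 \right)} = 4 + 1^{3} = 4 + 1 = 5$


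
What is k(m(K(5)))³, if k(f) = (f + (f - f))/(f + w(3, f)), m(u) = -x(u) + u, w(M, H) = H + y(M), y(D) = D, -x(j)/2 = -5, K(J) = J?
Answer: 125/343 ≈ 0.36443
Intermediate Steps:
x(j) = 10 (x(j) = -2*(-5) = 10)
w(M, H) = H + M
m(u) = -10 + u (m(u) = -1*10 + u = -10 + u)
k(f) = f/(3 + 2*f) (k(f) = (f + (f - f))/(f + (f + 3)) = (f + 0)/(f + (3 + f)) = f/(3 + 2*f))
k(m(K(5)))³ = ((-10 + 5)/(3 + 2*(-10 + 5)))³ = (-5/(3 + 2*(-5)))³ = (-5/(3 - 10))³ = (-5/(-7))³ = (-5*(-⅐))³ = (5/7)³ = 125/343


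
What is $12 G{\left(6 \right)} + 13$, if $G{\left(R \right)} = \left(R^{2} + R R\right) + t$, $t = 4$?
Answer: $925$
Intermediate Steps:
$G{\left(R \right)} = 4 + 2 R^{2}$ ($G{\left(R \right)} = \left(R^{2} + R R\right) + 4 = \left(R^{2} + R^{2}\right) + 4 = 2 R^{2} + 4 = 4 + 2 R^{2}$)
$12 G{\left(6 \right)} + 13 = 12 \left(4 + 2 \cdot 6^{2}\right) + 13 = 12 \left(4 + 2 \cdot 36\right) + 13 = 12 \left(4 + 72\right) + 13 = 12 \cdot 76 + 13 = 912 + 13 = 925$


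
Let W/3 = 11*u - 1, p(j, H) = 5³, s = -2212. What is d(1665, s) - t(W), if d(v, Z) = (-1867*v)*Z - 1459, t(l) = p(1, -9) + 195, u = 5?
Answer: 6876121881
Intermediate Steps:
p(j, H) = 125
W = 162 (W = 3*(11*5 - 1) = 3*(55 - 1) = 3*54 = 162)
t(l) = 320 (t(l) = 125 + 195 = 320)
d(v, Z) = -1459 - 1867*Z*v (d(v, Z) = -1867*Z*v - 1459 = -1459 - 1867*Z*v)
d(1665, s) - t(W) = (-1459 - 1867*(-2212)*1665) - 1*320 = (-1459 + 6876123660) - 320 = 6876122201 - 320 = 6876121881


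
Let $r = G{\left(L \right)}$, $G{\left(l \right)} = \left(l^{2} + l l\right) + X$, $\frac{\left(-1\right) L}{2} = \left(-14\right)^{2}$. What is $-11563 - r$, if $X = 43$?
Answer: $-318934$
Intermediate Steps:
$L = -392$ ($L = - 2 \left(-14\right)^{2} = \left(-2\right) 196 = -392$)
$G{\left(l \right)} = 43 + 2 l^{2}$ ($G{\left(l \right)} = \left(l^{2} + l l\right) + 43 = \left(l^{2} + l^{2}\right) + 43 = 2 l^{2} + 43 = 43 + 2 l^{2}$)
$r = 307371$ ($r = 43 + 2 \left(-392\right)^{2} = 43 + 2 \cdot 153664 = 43 + 307328 = 307371$)
$-11563 - r = -11563 - 307371 = -318934$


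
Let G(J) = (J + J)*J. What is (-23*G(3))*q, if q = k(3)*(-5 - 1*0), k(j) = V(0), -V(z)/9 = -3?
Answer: 55890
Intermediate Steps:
V(z) = 27 (V(z) = -9*(-3) = 27)
k(j) = 27
G(J) = 2*J² (G(J) = (2*J)*J = 2*J²)
q = -135 (q = 27*(-5 - 1*0) = 27*(-5 + 0) = 27*(-5) = -135)
(-23*G(3))*q = -46*3²*(-135) = -46*9*(-135) = -23*18*(-135) = -414*(-135) = 55890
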